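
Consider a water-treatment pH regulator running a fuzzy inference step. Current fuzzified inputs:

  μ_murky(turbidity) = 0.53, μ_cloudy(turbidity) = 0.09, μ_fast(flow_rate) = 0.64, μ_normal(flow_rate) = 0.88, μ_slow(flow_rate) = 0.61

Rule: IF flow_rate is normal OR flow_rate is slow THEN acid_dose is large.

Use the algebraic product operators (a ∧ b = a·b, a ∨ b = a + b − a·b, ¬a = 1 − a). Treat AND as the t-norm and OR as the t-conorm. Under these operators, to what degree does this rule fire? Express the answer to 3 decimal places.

0.953

firing strength: normal=0.88, slow=0.61; OR[a + b − a·b] → w = 0.9532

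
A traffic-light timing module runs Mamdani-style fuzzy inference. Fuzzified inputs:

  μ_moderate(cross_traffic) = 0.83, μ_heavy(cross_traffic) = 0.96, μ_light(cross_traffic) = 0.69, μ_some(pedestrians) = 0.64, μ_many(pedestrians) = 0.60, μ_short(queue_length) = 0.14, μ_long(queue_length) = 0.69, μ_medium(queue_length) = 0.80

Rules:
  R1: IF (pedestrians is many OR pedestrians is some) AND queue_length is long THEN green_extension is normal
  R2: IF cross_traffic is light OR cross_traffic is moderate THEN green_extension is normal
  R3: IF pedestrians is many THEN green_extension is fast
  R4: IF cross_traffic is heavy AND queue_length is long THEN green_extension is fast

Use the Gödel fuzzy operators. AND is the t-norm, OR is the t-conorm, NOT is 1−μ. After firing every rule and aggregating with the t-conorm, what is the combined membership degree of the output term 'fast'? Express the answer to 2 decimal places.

R1: (many=0.60 OR some=0.64) = 0.64; AND[min(a, b)] with long=0.69 → w = 0.64
R2: light=0.69, moderate=0.83; OR[max(a, b)] → w = 0.83
R3: many=0.60 → w = 0.60
R4: heavy=0.96, long=0.69; AND[min(a, b)] → w = 0.69
Rules with consequent 'fast': {R3, R4} → strengths 0.60, 0.69
Aggregate via t-conorm [max(a, b)]: 0.69

0.69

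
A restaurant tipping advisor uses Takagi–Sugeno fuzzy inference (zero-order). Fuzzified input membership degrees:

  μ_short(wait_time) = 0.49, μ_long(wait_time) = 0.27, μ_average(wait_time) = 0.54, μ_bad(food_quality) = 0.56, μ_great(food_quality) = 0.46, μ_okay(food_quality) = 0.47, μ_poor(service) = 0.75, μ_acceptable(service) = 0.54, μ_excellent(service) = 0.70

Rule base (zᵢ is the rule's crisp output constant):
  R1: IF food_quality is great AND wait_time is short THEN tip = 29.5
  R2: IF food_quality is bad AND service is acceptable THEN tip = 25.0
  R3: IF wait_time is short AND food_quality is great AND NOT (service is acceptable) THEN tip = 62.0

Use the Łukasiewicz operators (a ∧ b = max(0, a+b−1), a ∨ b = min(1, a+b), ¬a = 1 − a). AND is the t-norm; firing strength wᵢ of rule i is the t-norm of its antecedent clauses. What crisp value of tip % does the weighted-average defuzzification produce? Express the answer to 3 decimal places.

25.000

R1 (z=29.5): great=0.46, short=0.49; AND[max(0, a+b−1)] → w = 0.00
R2 (z=25.0): bad=0.56, acceptable=0.54; AND[max(0, a+b−1)] → w = 0.10
R3 (z=62.0): short=0.49, great=0.46, ¬acceptable=1−0.54=0.46; AND[max(0, a+b−1)] → w = 0.00
Weighted average = (0.00·29.5 + 0.10·25.0 + 0.00·62.0) / (0.00 + 0.10 + 0.00)
  = 2.5000 / 0.1000 = 25.000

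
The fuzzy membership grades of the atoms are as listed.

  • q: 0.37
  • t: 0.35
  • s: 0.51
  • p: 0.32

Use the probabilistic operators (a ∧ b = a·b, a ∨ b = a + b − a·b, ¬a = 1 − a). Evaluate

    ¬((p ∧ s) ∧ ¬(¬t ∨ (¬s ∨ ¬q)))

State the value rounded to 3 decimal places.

p ∧ s = a·b on (0.3200, 0.5100) = 0.1632
¬t = 1 − 0.3500 = 0.6500
¬s = 1 − 0.5100 = 0.4900
¬q = 1 − 0.3700 = 0.6300
¬s ∨ ¬q = a + b − a·b on (0.4900, 0.6300) = 0.8113
¬t ∨ (¬s ∨ ¬q) = a + b − a·b on (0.6500, 0.8113) = 0.9340
¬(¬t ∨ (¬s ∨ ¬q)) = 1 − 0.9340 = 0.0660
(p ∧ s) ∧ ¬(¬t ∨ (¬s ∨ ¬q)) = a·b on (0.1632, 0.0660) = 0.0108
¬((p ∧ s) ∧ ¬(¬t ∨ (¬s ∨ ¬q))) = 1 − 0.0108 = 0.9892

0.989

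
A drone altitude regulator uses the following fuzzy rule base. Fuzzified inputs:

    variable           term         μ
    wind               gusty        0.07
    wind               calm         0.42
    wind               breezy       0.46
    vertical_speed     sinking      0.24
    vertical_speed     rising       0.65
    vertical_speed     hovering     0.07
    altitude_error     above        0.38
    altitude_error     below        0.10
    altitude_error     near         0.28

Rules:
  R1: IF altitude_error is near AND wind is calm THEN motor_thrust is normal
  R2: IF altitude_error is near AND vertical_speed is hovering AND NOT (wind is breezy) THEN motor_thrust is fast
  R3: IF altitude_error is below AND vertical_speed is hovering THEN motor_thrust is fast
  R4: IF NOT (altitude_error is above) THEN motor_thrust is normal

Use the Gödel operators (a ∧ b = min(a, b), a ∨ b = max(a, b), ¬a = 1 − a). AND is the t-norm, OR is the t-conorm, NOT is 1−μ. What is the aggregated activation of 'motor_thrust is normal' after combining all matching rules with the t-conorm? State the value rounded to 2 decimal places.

0.62

R1: near=0.28, calm=0.42; AND[min(a, b)] → w = 0.28
R2: near=0.28, hovering=0.07, ¬breezy=1−0.46=0.54; AND[min(a, b)] → w = 0.07
R3: below=0.10, hovering=0.07; AND[min(a, b)] → w = 0.07
R4: ¬above=1−0.38=0.62 → w = 0.62
Rules with consequent 'normal': {R1, R4} → strengths 0.28, 0.62
Aggregate via t-conorm [max(a, b)]: 0.62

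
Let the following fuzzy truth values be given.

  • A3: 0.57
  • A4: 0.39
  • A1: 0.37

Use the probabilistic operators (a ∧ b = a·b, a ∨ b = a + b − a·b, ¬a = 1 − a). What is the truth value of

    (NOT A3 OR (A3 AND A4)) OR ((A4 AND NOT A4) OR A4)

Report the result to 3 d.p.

0.794

NOT A3 = 1 − 0.5700 = 0.4300
A3 AND A4 = a·b on (0.5700, 0.3900) = 0.2223
NOT A3 OR (A3 AND A4) = a + b − a·b on (0.4300, 0.2223) = 0.5567
NOT A4 = 1 − 0.3900 = 0.6100
A4 AND NOT A4 = a·b on (0.3900, 0.6100) = 0.2379
(A4 AND NOT A4) OR A4 = a + b − a·b on (0.2379, 0.3900) = 0.5351
(NOT A3 OR (A3 AND A4)) OR ((A4 AND NOT A4) OR A4) = a + b − a·b on (0.5567, 0.5351) = 0.7939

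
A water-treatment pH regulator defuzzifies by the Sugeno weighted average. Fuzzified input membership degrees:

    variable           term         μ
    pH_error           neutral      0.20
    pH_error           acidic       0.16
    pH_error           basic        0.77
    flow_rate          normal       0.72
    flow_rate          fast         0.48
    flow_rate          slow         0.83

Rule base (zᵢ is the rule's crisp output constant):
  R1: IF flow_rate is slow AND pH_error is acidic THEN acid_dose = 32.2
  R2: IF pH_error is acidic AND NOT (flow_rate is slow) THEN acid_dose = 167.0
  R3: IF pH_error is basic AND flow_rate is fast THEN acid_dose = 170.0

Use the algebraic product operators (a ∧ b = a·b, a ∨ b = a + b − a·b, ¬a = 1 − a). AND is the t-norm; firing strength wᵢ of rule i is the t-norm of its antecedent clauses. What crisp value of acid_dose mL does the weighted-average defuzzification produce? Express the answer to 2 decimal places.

135.29

R1 (z=32.2): slow=0.83, acidic=0.16; AND[a·b] → w = 0.1328
R2 (z=167.0): acidic=0.16, ¬slow=1−0.83=0.17; AND[a·b] → w = 0.0272
R3 (z=170.0): basic=0.77, fast=0.48; AND[a·b] → w = 0.3696
Weighted average = (0.1328·32.2 + 0.0272·167.0 + 0.3696·170.0) / (0.1328 + 0.0272 + 0.3696)
  = 71.6506 / 0.5296 = 135.29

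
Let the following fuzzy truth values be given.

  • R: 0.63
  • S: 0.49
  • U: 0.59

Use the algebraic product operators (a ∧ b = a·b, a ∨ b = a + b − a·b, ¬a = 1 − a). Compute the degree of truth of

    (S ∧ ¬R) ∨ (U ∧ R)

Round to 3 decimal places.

¬R = 1 − 0.6300 = 0.3700
S ∧ ¬R = a·b on (0.4900, 0.3700) = 0.1813
U ∧ R = a·b on (0.5900, 0.6300) = 0.3717
(S ∧ ¬R) ∨ (U ∧ R) = a + b − a·b on (0.1813, 0.3717) = 0.4856

0.486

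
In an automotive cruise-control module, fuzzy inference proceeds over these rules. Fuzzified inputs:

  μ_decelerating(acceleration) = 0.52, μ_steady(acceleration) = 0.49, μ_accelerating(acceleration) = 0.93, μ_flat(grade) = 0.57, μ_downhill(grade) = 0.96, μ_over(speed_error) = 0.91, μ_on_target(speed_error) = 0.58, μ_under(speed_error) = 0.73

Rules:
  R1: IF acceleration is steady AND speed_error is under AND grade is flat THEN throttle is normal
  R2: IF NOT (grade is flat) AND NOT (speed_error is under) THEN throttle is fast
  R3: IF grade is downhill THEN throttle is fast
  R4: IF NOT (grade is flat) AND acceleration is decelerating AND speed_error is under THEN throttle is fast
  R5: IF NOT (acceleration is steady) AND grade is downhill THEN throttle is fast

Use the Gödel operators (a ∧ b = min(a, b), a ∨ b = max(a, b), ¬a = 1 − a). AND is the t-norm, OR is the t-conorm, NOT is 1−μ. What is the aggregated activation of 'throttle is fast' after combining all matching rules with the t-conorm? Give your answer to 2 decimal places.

0.96

R1: steady=0.49, under=0.73, flat=0.57; AND[min(a, b)] → w = 0.49
R2: ¬flat=1−0.57=0.43, ¬under=1−0.73=0.27; AND[min(a, b)] → w = 0.27
R3: downhill=0.96 → w = 0.96
R4: ¬flat=1−0.57=0.43, decelerating=0.52, under=0.73; AND[min(a, b)] → w = 0.43
R5: ¬steady=1−0.49=0.51, downhill=0.96; AND[min(a, b)] → w = 0.51
Rules with consequent 'fast': {R2, R3, R4, R5} → strengths 0.27, 0.96, 0.43, 0.51
Aggregate via t-conorm [max(a, b)]: 0.96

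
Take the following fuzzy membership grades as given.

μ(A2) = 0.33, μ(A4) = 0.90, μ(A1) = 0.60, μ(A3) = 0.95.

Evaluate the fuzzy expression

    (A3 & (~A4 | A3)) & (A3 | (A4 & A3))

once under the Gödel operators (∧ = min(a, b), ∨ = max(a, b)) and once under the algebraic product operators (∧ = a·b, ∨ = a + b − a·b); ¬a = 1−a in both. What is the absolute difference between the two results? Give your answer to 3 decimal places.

Under Gödel:
  ~A4 = 1 − 0.90 = 0.10
  ~A4 | A3 = max(a, b) on (0.10, 0.95) = 0.95
  A3 & (~A4 | A3) = min(a, b) on (0.95, 0.95) = 0.95
  A4 & A3 = min(a, b) on (0.90, 0.95) = 0.90
  A3 | (A4 & A3) = max(a, b) on (0.95, 0.90) = 0.95
  (A3 & (~A4 | A3)) & (A3 | (A4 & A3)) = min(a, b) on (0.95, 0.95) = 0.95
  → value = 0.9500
Under algebraic product:
  ~A4 = 1 − 0.9000 = 0.1000
  ~A4 | A3 = a + b − a·b on (0.1000, 0.9500) = 0.9550
  A3 & (~A4 | A3) = a·b on (0.9500, 0.9550) = 0.9072
  A4 & A3 = a·b on (0.9000, 0.9500) = 0.8550
  A3 | (A4 & A3) = a + b − a·b on (0.9500, 0.8550) = 0.9928
  (A3 & (~A4 | A3)) & (A3 | (A4 & A3)) = a·b on (0.9072, 0.9928) = 0.9007
  → value = 0.9007
|0.9500 − 0.9007| = 0.049

0.049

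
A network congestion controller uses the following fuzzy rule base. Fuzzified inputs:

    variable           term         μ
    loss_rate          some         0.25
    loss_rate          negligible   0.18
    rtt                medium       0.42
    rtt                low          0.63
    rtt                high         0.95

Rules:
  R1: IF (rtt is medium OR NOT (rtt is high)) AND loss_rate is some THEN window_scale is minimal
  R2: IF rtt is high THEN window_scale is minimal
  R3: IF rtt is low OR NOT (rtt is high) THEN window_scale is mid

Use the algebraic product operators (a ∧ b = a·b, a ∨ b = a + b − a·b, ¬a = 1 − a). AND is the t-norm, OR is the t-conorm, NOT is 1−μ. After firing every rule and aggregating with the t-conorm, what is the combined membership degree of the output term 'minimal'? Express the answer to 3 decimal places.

0.956

R1: (medium=0.42 OR ¬high=1−0.95=0.05) = 0.4490; AND[a·b] with some=0.25 → w = 0.1123
R2: high=0.95 → w = 0.9500
R3: low=0.63, ¬high=1−0.95=0.05; OR[a + b − a·b] → w = 0.6485
Rules with consequent 'minimal': {R1, R2} → strengths 0.1123, 0.9500
Aggregate via t-conorm [a + b − a·b]: 0.9556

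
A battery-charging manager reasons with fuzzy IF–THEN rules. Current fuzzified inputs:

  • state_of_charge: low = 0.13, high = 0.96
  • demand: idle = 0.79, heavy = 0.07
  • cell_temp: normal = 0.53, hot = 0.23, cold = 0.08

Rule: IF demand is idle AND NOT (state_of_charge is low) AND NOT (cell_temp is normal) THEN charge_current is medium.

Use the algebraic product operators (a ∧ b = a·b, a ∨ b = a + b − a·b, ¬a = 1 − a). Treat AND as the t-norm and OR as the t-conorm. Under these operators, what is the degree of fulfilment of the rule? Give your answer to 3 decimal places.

0.323

firing strength: idle=0.79, ¬low=1−0.13=0.87, ¬normal=1−0.53=0.47; AND[a·b] → w = 0.3230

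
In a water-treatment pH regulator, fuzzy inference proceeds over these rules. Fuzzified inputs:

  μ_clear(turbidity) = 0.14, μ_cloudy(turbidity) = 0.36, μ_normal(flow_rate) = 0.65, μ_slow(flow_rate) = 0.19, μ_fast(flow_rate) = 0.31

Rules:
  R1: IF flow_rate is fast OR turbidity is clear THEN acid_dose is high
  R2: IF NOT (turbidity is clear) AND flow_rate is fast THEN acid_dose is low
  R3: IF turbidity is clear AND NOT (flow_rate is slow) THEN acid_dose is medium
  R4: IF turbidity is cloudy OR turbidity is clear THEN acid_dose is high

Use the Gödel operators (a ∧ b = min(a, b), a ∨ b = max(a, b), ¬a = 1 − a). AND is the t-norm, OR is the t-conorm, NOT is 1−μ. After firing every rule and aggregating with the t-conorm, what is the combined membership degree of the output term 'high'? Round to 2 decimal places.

R1: fast=0.31, clear=0.14; OR[max(a, b)] → w = 0.31
R2: ¬clear=1−0.14=0.86, fast=0.31; AND[min(a, b)] → w = 0.31
R3: clear=0.14, ¬slow=1−0.19=0.81; AND[min(a, b)] → w = 0.14
R4: cloudy=0.36, clear=0.14; OR[max(a, b)] → w = 0.36
Rules with consequent 'high': {R1, R4} → strengths 0.31, 0.36
Aggregate via t-conorm [max(a, b)]: 0.36

0.36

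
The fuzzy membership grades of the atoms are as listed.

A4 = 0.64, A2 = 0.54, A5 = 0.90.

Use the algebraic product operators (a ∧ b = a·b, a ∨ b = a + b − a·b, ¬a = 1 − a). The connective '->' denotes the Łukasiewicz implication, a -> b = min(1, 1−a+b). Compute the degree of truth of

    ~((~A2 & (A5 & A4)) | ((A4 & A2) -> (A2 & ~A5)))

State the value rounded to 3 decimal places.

0.214

~A2 = 1 − 0.5400 = 0.4600
A5 & A4 = a·b on (0.9000, 0.6400) = 0.5760
~A2 & (A5 & A4) = a·b on (0.4600, 0.5760) = 0.2650
A4 & A2 = a·b on (0.6400, 0.5400) = 0.3456
~A5 = 1 − 0.9000 = 0.1000
A2 & ~A5 = a·b on (0.5400, 0.1000) = 0.0540
(A4 & A2) -> (A2 & ~A5)  [Łukasiewicz: min(1, 1−a+b)] with a=0.3456, b=0.0540 → 0.7084
(~A2 & (A5 & A4)) | ((A4 & A2) -> (A2 & ~A5)) = a + b − a·b on (0.2650, 0.7084) = 0.7857
~((~A2 & (A5 & A4)) | ((A4 & A2) -> (A2 & ~A5))) = 1 − 0.7857 = 0.2143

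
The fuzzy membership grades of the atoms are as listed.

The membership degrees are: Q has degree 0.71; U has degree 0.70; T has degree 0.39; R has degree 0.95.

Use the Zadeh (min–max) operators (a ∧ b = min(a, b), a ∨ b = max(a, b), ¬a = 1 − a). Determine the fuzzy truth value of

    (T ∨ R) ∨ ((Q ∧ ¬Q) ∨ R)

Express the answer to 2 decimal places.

0.95

T ∨ R = max(a, b) on (0.39, 0.95) = 0.95
¬Q = 1 − 0.71 = 0.29
Q ∧ ¬Q = min(a, b) on (0.71, 0.29) = 0.29
(Q ∧ ¬Q) ∨ R = max(a, b) on (0.29, 0.95) = 0.95
(T ∨ R) ∨ ((Q ∧ ¬Q) ∨ R) = max(a, b) on (0.95, 0.95) = 0.95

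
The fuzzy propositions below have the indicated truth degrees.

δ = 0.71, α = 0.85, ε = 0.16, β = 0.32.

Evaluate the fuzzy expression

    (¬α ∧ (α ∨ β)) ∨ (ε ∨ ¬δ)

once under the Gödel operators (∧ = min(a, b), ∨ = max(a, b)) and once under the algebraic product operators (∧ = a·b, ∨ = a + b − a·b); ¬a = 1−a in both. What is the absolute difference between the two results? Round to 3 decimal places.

Under Gödel:
  ¬α = 1 − 0.85 = 0.15
  α ∨ β = max(a, b) on (0.85, 0.32) = 0.85
  ¬α ∧ (α ∨ β) = min(a, b) on (0.15, 0.85) = 0.15
  ¬δ = 1 − 0.71 = 0.29
  ε ∨ ¬δ = max(a, b) on (0.16, 0.29) = 0.29
  (¬α ∧ (α ∨ β)) ∨ (ε ∨ ¬δ) = max(a, b) on (0.15, 0.29) = 0.29
  → value = 0.2900
Under algebraic product:
  ¬α = 1 − 0.8500 = 0.1500
  α ∨ β = a + b − a·b on (0.8500, 0.3200) = 0.8980
  ¬α ∧ (α ∨ β) = a·b on (0.1500, 0.8980) = 0.1347
  ¬δ = 1 − 0.7100 = 0.2900
  ε ∨ ¬δ = a + b − a·b on (0.1600, 0.2900) = 0.4036
  (¬α ∧ (α ∨ β)) ∨ (ε ∨ ¬δ) = a + b − a·b on (0.1347, 0.4036) = 0.4839
  → value = 0.4839
|0.2900 − 0.4839| = 0.194

0.194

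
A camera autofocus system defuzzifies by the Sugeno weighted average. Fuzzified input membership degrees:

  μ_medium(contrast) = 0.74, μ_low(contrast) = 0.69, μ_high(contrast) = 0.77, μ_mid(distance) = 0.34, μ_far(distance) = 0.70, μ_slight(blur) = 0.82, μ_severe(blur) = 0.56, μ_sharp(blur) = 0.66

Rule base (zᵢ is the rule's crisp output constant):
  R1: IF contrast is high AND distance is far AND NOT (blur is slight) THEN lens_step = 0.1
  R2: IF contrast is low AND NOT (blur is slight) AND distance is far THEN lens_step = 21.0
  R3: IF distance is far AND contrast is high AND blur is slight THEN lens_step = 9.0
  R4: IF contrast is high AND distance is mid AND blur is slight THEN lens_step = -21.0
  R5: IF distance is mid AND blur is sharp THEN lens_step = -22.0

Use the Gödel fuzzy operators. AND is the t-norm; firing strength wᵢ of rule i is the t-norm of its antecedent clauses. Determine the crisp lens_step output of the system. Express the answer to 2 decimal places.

R1 (z=0.1): high=0.77, far=0.70, ¬slight=1−0.82=0.18; AND[min(a, b)] → w = 0.18
R2 (z=21.0): low=0.69, ¬slight=1−0.82=0.18, far=0.70; AND[min(a, b)] → w = 0.18
R3 (z=9.0): far=0.70, high=0.77, slight=0.82; AND[min(a, b)] → w = 0.70
R4 (z=-21.0): high=0.77, mid=0.34, slight=0.82; AND[min(a, b)] → w = 0.34
R5 (z=-22.0): mid=0.34, sharp=0.66; AND[min(a, b)] → w = 0.34
Weighted average = (0.18·0.1 + 0.18·21.0 + 0.70·9.0 + 0.34·-21.0 + 0.34·-22.0) / (0.18 + 0.18 + 0.70 + 0.34 + 0.34)
  = -4.5220 / 1.7400 = -2.60

-2.60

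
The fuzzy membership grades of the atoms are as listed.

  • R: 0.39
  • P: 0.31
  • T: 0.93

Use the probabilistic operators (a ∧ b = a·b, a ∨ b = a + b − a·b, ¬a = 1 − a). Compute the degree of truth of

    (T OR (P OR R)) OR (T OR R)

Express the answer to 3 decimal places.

0.999

P OR R = a + b − a·b on (0.3100, 0.3900) = 0.5791
T OR (P OR R) = a + b − a·b on (0.9300, 0.5791) = 0.9705
T OR R = a + b − a·b on (0.9300, 0.3900) = 0.9573
(T OR (P OR R)) OR (T OR R) = a + b − a·b on (0.9705, 0.9573) = 0.9987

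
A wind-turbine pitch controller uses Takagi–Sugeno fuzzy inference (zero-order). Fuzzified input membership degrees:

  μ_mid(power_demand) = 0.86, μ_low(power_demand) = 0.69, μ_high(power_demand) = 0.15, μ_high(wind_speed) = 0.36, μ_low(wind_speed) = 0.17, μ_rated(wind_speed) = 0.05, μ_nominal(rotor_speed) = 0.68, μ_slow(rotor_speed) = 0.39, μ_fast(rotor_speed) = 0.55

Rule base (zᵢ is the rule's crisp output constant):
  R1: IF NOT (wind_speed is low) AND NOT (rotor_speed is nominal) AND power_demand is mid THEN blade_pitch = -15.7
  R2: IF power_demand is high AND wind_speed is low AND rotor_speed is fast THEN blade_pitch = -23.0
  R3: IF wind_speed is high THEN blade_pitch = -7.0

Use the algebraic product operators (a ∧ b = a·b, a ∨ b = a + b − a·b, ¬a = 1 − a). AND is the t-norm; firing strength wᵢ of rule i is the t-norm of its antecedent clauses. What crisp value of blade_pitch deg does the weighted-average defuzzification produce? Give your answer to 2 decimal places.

-10.67

R1 (z=-15.7): ¬low=1−0.17=0.83, ¬nominal=1−0.68=0.32, mid=0.86; AND[a·b] → w = 0.2284
R2 (z=-23.0): high=0.15, low=0.17, fast=0.55; AND[a·b] → w = 0.0140
R3 (z=-7.0): high=0.36 → w = 0.3600
Weighted average = (0.2284·-15.7 + 0.0140·-23.0 + 0.3600·-7.0) / (0.2284 + 0.0140 + 0.3600)
  = -6.4287 / 0.6024 = -10.67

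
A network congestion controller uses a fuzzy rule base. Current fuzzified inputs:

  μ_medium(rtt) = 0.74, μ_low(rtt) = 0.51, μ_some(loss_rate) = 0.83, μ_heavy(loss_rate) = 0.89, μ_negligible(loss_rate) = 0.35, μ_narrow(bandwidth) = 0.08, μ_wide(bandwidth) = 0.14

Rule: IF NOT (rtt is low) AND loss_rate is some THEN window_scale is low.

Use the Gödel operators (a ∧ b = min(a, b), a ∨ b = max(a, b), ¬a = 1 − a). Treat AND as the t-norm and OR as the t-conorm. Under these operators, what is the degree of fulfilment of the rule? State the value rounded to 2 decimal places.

0.49

firing strength: ¬low=1−0.51=0.49, some=0.83; AND[min(a, b)] → w = 0.49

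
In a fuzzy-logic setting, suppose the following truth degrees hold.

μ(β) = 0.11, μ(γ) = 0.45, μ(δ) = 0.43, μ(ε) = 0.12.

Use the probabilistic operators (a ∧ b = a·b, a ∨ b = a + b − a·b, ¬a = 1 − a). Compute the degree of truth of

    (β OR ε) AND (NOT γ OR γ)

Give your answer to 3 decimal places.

β OR ε = a + b − a·b on (0.1100, 0.1200) = 0.2168
NOT γ = 1 − 0.4500 = 0.5500
NOT γ OR γ = a + b − a·b on (0.5500, 0.4500) = 0.7525
(β OR ε) AND (NOT γ OR γ) = a·b on (0.2168, 0.7525) = 0.1631

0.163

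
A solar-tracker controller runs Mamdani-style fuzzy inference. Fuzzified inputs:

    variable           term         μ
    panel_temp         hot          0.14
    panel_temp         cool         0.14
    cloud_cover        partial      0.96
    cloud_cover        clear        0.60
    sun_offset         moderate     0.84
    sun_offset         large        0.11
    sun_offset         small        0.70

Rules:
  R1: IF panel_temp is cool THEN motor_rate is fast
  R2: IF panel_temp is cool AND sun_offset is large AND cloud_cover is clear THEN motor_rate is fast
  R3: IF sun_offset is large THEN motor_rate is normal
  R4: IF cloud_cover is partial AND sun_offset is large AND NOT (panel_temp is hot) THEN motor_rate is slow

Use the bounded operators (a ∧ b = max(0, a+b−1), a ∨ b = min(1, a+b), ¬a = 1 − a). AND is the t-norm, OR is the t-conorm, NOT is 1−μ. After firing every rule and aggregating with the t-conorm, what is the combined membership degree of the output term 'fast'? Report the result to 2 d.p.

0.14

R1: cool=0.14 → w = 0.14
R2: cool=0.14, large=0.11, clear=0.60; AND[max(0, a+b−1)] → w = 0.00
R3: large=0.11 → w = 0.11
R4: partial=0.96, large=0.11, ¬hot=1−0.14=0.86; AND[max(0, a+b−1)] → w = 0.00
Rules with consequent 'fast': {R1, R2} → strengths 0.14, 0.00
Aggregate via t-conorm [min(1, a+b)]: 0.14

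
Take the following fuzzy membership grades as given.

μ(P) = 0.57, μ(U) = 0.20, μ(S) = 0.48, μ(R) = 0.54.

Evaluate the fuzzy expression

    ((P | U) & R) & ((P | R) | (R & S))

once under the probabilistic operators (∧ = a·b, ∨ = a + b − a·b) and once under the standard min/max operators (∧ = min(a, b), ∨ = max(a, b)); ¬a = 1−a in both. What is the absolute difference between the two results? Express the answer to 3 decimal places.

Under probabilistic:
  P | U = a + b − a·b on (0.5700, 0.2000) = 0.6560
  (P | U) & R = a·b on (0.6560, 0.5400) = 0.3542
  P | R = a + b − a·b on (0.5700, 0.5400) = 0.8022
  R & S = a·b on (0.5400, 0.4800) = 0.2592
  (P | R) | (R & S) = a + b − a·b on (0.8022, 0.2592) = 0.8535
  ((P | U) & R) & ((P | R) | (R & S)) = a·b on (0.3542, 0.8535) = 0.3023
  → value = 0.3023
Under standard min/max:
  P | U = max(a, b) on (0.57, 0.20) = 0.57
  (P | U) & R = min(a, b) on (0.57, 0.54) = 0.54
  P | R = max(a, b) on (0.57, 0.54) = 0.57
  R & S = min(a, b) on (0.54, 0.48) = 0.48
  (P | R) | (R & S) = max(a, b) on (0.57, 0.48) = 0.57
  ((P | U) & R) & ((P | R) | (R & S)) = min(a, b) on (0.54, 0.57) = 0.54
  → value = 0.5400
|0.3023 − 0.5400| = 0.238

0.238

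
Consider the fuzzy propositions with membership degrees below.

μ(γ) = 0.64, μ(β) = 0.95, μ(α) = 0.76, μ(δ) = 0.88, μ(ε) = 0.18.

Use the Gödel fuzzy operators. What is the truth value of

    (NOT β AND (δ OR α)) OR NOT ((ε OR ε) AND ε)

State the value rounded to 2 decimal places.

0.82

NOT β = 1 − 0.95 = 0.05
δ OR α = max(a, b) on (0.88, 0.76) = 0.88
NOT β AND (δ OR α) = min(a, b) on (0.05, 0.88) = 0.05
ε OR ε = max(a, b) on (0.18, 0.18) = 0.18
(ε OR ε) AND ε = min(a, b) on (0.18, 0.18) = 0.18
NOT ((ε OR ε) AND ε) = 1 − 0.18 = 0.82
(NOT β AND (δ OR α)) OR NOT ((ε OR ε) AND ε) = max(a, b) on (0.05, 0.82) = 0.82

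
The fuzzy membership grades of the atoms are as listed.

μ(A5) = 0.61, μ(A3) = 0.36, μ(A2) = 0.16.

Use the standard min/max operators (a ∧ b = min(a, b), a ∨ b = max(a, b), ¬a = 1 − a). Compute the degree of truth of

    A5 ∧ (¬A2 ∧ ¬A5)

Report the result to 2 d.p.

¬A2 = 1 − 0.16 = 0.84
¬A5 = 1 − 0.61 = 0.39
¬A2 ∧ ¬A5 = min(a, b) on (0.84, 0.39) = 0.39
A5 ∧ (¬A2 ∧ ¬A5) = min(a, b) on (0.61, 0.39) = 0.39

0.39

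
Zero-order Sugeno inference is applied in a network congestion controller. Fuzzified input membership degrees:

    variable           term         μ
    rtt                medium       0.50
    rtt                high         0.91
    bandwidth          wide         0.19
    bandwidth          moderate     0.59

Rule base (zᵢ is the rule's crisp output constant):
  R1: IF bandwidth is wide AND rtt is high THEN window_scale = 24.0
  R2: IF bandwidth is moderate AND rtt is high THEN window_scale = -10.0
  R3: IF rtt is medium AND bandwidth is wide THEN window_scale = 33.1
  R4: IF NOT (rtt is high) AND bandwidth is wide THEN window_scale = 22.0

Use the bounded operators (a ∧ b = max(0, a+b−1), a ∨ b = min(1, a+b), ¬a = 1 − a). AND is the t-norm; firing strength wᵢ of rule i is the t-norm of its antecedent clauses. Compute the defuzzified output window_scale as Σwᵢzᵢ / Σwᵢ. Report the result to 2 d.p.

R1 (z=24.0): wide=0.19, high=0.91; AND[max(0, a+b−1)] → w = 0.10
R2 (z=-10.0): moderate=0.59, high=0.91; AND[max(0, a+b−1)] → w = 0.50
R3 (z=33.1): medium=0.50, wide=0.19; AND[max(0, a+b−1)] → w = 0.00
R4 (z=22.0): ¬high=1−0.91=0.09, wide=0.19; AND[max(0, a+b−1)] → w = 0.00
Weighted average = (0.10·24.0 + 0.50·-10.0 + 0.00·33.1 + 0.00·22.0) / (0.10 + 0.50 + 0.00 + 0.00)
  = -2.6000 / 0.6000 = -4.33

-4.33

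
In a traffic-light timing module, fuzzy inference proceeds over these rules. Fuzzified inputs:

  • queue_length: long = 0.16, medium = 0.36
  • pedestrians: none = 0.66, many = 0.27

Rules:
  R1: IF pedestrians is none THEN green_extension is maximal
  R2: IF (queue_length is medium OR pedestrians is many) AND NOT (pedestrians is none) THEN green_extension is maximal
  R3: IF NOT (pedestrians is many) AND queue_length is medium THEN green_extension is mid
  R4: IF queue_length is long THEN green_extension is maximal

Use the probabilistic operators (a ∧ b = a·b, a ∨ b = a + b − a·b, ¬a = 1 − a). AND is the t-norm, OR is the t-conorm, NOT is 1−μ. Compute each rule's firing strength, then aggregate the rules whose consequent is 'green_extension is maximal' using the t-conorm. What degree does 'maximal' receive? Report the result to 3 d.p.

R1: none=0.66 → w = 0.6600
R2: (medium=0.36 OR many=0.27) = 0.5328; AND[a·b] with ¬none=1−0.66=0.34 → w = 0.1812
R3: ¬many=1−0.27=0.73, medium=0.36; AND[a·b] → w = 0.2628
R4: long=0.16 → w = 0.1600
Rules with consequent 'maximal': {R1, R2, R4} → strengths 0.6600, 0.1812, 0.1600
Aggregate via t-conorm [a + b − a·b]: 0.7661

0.766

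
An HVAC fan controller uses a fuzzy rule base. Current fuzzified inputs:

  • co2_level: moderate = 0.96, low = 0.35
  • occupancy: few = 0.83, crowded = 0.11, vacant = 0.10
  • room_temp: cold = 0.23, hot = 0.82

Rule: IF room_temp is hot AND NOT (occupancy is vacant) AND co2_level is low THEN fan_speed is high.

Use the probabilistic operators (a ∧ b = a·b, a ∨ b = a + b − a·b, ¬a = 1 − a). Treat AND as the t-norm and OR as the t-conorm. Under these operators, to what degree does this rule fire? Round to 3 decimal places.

firing strength: hot=0.82, ¬vacant=1−0.10=0.90, low=0.35; AND[a·b] → w = 0.2583

0.258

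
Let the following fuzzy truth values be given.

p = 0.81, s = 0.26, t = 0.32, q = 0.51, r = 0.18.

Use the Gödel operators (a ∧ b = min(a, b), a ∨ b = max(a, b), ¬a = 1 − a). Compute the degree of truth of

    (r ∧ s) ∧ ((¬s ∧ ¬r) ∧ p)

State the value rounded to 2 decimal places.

r ∧ s = min(a, b) on (0.18, 0.26) = 0.18
¬s = 1 − 0.26 = 0.74
¬r = 1 − 0.18 = 0.82
¬s ∧ ¬r = min(a, b) on (0.74, 0.82) = 0.74
(¬s ∧ ¬r) ∧ p = min(a, b) on (0.74, 0.81) = 0.74
(r ∧ s) ∧ ((¬s ∧ ¬r) ∧ p) = min(a, b) on (0.18, 0.74) = 0.18

0.18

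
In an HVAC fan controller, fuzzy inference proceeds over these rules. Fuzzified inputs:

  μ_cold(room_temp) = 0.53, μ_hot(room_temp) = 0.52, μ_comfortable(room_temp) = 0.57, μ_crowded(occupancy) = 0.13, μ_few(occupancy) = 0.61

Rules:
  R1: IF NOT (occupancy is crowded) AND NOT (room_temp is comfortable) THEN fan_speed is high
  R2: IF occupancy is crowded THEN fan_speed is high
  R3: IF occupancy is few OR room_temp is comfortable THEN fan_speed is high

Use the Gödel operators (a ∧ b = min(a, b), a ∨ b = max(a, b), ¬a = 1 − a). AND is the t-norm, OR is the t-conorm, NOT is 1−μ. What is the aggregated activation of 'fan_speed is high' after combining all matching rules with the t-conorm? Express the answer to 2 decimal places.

0.61

R1: ¬crowded=1−0.13=0.87, ¬comfortable=1−0.57=0.43; AND[min(a, b)] → w = 0.43
R2: crowded=0.13 → w = 0.13
R3: few=0.61, comfortable=0.57; OR[max(a, b)] → w = 0.61
Rules with consequent 'high': {R1, R2, R3} → strengths 0.43, 0.13, 0.61
Aggregate via t-conorm [max(a, b)]: 0.61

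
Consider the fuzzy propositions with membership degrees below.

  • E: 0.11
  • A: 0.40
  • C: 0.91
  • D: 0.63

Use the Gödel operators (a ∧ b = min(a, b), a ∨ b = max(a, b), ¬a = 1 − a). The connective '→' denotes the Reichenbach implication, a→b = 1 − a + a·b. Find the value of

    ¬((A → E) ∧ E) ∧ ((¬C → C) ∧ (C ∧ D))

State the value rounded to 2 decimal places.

0.63

A → E  [Reichenbach: 1 − a + a·b] with a=0.40, b=0.11 → 0.64
(A → E) ∧ E = min(a, b) on (0.64, 0.11) = 0.11
¬((A → E) ∧ E) = 1 − 0.11 = 0.89
¬C = 1 − 0.91 = 0.09
¬C → C  [Reichenbach: 1 − a + a·b] with a=0.09, b=0.91 → 0.99
C ∧ D = min(a, b) on (0.91, 0.63) = 0.63
(¬C → C) ∧ (C ∧ D) = min(a, b) on (0.99, 0.63) = 0.63
¬((A → E) ∧ E) ∧ ((¬C → C) ∧ (C ∧ D)) = min(a, b) on (0.89, 0.63) = 0.63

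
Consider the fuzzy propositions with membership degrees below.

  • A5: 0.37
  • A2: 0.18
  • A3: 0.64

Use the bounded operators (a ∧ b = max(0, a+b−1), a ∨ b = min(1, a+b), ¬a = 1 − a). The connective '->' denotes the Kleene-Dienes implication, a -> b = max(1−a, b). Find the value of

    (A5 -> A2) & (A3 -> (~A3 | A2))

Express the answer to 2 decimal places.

0.17

A5 -> A2  [Kleene-Dienes: max(1−a, b)] with a=0.37, b=0.18 → 0.63
~A3 = 1 − 0.64 = 0.36
~A3 | A2 = min(1, a+b) on (0.36, 0.18) = 0.54
A3 -> (~A3 | A2)  [Kleene-Dienes: max(1−a, b)] with a=0.64, b=0.54 → 0.54
(A5 -> A2) & (A3 -> (~A3 | A2)) = max(0, a+b−1) on (0.63, 0.54) = 0.17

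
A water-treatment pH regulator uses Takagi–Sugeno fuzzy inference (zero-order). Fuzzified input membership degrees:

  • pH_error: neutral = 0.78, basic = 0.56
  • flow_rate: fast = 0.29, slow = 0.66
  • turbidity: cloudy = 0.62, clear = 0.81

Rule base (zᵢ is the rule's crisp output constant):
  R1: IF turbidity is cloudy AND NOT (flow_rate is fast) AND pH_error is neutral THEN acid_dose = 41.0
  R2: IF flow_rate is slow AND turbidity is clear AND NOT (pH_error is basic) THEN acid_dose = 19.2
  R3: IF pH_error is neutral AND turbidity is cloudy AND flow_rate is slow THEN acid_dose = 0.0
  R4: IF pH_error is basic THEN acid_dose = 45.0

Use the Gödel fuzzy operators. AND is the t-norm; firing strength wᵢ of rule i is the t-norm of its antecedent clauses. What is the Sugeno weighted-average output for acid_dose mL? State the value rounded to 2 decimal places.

R1 (z=41.0): cloudy=0.62, ¬fast=1−0.29=0.71, neutral=0.78; AND[min(a, b)] → w = 0.62
R2 (z=19.2): slow=0.66, clear=0.81, ¬basic=1−0.56=0.44; AND[min(a, b)] → w = 0.44
R3 (z=0.0): neutral=0.78, cloudy=0.62, slow=0.66; AND[min(a, b)] → w = 0.62
R4 (z=45.0): basic=0.56 → w = 0.56
Weighted average = (0.62·41.0 + 0.44·19.2 + 0.62·0.0 + 0.56·45.0) / (0.62 + 0.44 + 0.62 + 0.56)
  = 59.0680 / 2.2400 = 26.37

26.37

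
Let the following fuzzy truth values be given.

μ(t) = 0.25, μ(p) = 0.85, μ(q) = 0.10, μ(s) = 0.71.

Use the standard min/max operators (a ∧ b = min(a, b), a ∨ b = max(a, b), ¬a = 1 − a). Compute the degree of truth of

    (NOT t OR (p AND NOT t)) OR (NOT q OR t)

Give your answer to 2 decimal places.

NOT t = 1 − 0.25 = 0.75
NOT t = 1 − 0.25 = 0.75
p AND NOT t = min(a, b) on (0.85, 0.75) = 0.75
NOT t OR (p AND NOT t) = max(a, b) on (0.75, 0.75) = 0.75
NOT q = 1 − 0.10 = 0.90
NOT q OR t = max(a, b) on (0.90, 0.25) = 0.90
(NOT t OR (p AND NOT t)) OR (NOT q OR t) = max(a, b) on (0.75, 0.90) = 0.90

0.90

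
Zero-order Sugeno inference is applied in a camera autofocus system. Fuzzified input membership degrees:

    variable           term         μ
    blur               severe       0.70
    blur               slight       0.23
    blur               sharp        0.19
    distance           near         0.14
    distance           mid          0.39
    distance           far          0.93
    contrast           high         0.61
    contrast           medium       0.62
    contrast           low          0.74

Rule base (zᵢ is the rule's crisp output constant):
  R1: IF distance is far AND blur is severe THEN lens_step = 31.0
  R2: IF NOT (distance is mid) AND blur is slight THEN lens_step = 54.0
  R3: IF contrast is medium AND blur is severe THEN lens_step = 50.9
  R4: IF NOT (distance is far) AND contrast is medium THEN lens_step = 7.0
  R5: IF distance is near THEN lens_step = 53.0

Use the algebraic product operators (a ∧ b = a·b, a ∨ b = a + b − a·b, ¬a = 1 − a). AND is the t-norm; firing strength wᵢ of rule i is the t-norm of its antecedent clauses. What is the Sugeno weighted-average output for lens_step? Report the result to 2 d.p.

R1 (z=31.0): far=0.93, severe=0.70; AND[a·b] → w = 0.6510
R2 (z=54.0): ¬mid=1−0.39=0.61, slight=0.23; AND[a·b] → w = 0.1403
R3 (z=50.9): medium=0.62, severe=0.70; AND[a·b] → w = 0.4340
R4 (z=7.0): ¬far=1−0.93=0.07, medium=0.62; AND[a·b] → w = 0.0434
R5 (z=53.0): near=0.14 → w = 0.1400
Weighted average = (0.6510·31.0 + 0.1403·54.0 + 0.4340·50.9 + 0.0434·7.0 + 0.1400·53.0) / (0.6510 + 0.1403 + 0.4340 + 0.0434 + 0.1400)
  = 57.5716 / 1.4087 = 40.87

40.87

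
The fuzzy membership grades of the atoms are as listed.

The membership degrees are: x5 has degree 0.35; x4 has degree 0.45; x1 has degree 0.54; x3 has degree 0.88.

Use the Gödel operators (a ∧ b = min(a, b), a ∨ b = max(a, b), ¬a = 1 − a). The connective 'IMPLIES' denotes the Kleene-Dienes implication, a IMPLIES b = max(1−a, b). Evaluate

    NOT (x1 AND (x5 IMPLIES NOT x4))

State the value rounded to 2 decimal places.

0.46

NOT x4 = 1 − 0.45 = 0.55
x5 IMPLIES NOT x4  [Kleene-Dienes: max(1−a, b)] with a=0.35, b=0.55 → 0.65
x1 AND (x5 IMPLIES NOT x4) = min(a, b) on (0.54, 0.65) = 0.54
NOT (x1 AND (x5 IMPLIES NOT x4)) = 1 − 0.54 = 0.46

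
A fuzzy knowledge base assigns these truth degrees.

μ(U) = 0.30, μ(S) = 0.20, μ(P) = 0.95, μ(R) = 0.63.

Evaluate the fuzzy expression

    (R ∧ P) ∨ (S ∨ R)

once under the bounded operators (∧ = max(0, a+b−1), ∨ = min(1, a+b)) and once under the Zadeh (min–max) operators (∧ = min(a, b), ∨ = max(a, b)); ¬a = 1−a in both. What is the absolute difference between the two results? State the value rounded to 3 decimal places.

0.370

Under bounded:
  R ∧ P = max(0, a+b−1) on (0.63, 0.95) = 0.58
  S ∨ R = min(1, a+b) on (0.20, 0.63) = 0.83
  (R ∧ P) ∨ (S ∨ R) = min(1, a+b) on (0.58, 0.83) = 1.00
  → value = 1.0000
Under Zadeh (min–max):
  R ∧ P = min(a, b) on (0.63, 0.95) = 0.63
  S ∨ R = max(a, b) on (0.20, 0.63) = 0.63
  (R ∧ P) ∨ (S ∨ R) = max(a, b) on (0.63, 0.63) = 0.63
  → value = 0.6300
|1.0000 − 0.6300| = 0.370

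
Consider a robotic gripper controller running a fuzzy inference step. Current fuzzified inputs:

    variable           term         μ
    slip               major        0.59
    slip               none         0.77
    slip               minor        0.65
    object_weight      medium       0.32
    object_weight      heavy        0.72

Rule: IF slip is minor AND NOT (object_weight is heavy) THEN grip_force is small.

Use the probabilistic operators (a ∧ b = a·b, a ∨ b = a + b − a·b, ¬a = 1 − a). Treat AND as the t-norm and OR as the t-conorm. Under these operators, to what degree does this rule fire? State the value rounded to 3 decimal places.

0.182

firing strength: minor=0.65, ¬heavy=1−0.72=0.28; AND[a·b] → w = 0.1820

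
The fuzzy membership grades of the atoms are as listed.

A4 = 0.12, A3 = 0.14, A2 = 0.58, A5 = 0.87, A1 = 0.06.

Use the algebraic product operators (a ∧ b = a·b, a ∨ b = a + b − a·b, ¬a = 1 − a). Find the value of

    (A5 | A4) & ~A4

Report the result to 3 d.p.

0.779

A5 | A4 = a + b − a·b on (0.8700, 0.1200) = 0.8856
~A4 = 1 − 0.1200 = 0.8800
(A5 | A4) & ~A4 = a·b on (0.8856, 0.8800) = 0.7793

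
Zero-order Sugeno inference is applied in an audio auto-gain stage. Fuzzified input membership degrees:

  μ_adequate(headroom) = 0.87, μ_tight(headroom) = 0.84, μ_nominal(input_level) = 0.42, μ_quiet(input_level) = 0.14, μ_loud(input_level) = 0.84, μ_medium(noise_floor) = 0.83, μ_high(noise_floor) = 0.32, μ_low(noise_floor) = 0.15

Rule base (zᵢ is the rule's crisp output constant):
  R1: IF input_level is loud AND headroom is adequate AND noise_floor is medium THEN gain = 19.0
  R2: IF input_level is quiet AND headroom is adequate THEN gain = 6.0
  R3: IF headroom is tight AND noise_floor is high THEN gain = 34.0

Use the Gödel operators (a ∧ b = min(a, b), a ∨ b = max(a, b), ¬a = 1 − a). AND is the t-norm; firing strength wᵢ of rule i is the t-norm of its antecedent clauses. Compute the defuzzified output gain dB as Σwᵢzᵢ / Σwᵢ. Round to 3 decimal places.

21.310

R1 (z=19.0): loud=0.84, adequate=0.87, medium=0.83; AND[min(a, b)] → w = 0.83
R2 (z=6.0): quiet=0.14, adequate=0.87; AND[min(a, b)] → w = 0.14
R3 (z=34.0): tight=0.84, high=0.32; AND[min(a, b)] → w = 0.32
Weighted average = (0.83·19.0 + 0.14·6.0 + 0.32·34.0) / (0.83 + 0.14 + 0.32)
  = 27.4900 / 1.2900 = 21.310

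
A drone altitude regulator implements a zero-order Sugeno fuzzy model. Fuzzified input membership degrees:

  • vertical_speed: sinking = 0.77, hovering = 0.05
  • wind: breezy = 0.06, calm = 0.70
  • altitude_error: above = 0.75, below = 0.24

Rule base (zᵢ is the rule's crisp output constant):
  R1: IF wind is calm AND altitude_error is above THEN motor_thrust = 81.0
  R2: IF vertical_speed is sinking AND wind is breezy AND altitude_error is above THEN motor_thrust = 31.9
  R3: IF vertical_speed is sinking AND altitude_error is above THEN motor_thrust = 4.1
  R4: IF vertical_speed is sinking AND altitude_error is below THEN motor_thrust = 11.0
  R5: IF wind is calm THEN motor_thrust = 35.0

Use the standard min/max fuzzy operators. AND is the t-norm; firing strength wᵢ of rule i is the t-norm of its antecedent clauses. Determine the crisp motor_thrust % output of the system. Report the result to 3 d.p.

R1 (z=81.0): calm=0.70, above=0.75; AND[min(a, b)] → w = 0.70
R2 (z=31.9): sinking=0.77, breezy=0.06, above=0.75; AND[min(a, b)] → w = 0.06
R3 (z=4.1): sinking=0.77, above=0.75; AND[min(a, b)] → w = 0.75
R4 (z=11.0): sinking=0.77, below=0.24; AND[min(a, b)] → w = 0.24
R5 (z=35.0): calm=0.70 → w = 0.70
Weighted average = (0.70·81.0 + 0.06·31.9 + 0.75·4.1 + 0.24·11.0 + 0.70·35.0) / (0.70 + 0.06 + 0.75 + 0.24 + 0.70)
  = 88.8290 / 2.4500 = 36.257

36.257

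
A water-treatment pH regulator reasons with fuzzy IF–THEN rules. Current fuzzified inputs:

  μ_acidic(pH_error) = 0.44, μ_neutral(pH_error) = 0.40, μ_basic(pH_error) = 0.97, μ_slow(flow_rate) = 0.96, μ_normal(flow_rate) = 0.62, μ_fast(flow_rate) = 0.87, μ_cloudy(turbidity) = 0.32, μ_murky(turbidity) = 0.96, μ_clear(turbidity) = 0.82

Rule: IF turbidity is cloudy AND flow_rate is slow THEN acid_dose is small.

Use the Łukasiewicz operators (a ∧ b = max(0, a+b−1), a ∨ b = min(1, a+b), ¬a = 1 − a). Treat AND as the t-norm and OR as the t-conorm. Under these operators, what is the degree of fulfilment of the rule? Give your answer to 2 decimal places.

0.28

firing strength: cloudy=0.32, slow=0.96; AND[max(0, a+b−1)] → w = 0.28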